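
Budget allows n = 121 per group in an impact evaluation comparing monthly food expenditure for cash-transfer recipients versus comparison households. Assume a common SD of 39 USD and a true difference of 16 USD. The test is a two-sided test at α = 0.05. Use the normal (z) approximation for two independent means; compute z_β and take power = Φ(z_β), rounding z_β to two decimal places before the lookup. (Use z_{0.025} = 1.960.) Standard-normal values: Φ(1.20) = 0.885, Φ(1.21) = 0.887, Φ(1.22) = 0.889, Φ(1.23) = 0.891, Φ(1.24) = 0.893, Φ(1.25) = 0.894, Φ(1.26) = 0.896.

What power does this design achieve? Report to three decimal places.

Power ≈ 0.891

z_β = δ·√(n/(σ₁²+σ₂²)) − z_{α/2}
    = 16 · √(121/3042) − 1.960
    = 16 · 0.19944 − 1.960
    = 3.1910 − 1.960 = 1.2310 → 1.23
Power = Φ(1.23) = 0.891.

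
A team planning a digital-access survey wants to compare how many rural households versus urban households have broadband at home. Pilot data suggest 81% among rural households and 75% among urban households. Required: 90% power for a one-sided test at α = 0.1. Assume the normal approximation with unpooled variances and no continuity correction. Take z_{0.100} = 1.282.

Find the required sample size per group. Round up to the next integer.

n = (z_α + z_β)² · [p₁(1−p₁) + p₂(1−p₂)] / (p₁ − p₂)²
  = (1.282 + 1.282)² · (0.81·0.19 + 0.75·0.25) / (0.06)²
  = (2.564)² · (0.1539 + 0.1875) / 0.0036
  = 6.5741 · 0.3414 / 0.0036
  = 623.44
Round up → n = 624 per group.

n = 624 per group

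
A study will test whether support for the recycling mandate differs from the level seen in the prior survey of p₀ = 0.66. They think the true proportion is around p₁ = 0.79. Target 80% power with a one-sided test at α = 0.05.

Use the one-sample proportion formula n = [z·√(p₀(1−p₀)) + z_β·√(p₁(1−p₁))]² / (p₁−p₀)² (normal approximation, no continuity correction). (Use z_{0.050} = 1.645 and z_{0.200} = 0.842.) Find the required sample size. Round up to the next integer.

n = 75

n = [z_α·√(p₀q₀) + z_β·√(p₁q₁)]² / (p₁ − p₀)²
  = [1.645·√(0.66·0.34) + 0.842·√(0.79·0.21)]² / (0.13)²
  = [1.645·0.4737 + 0.842·0.4073]² / 0.0169
  = [1.1222]² / 0.0169
  = 74.52
Round up → n = 75.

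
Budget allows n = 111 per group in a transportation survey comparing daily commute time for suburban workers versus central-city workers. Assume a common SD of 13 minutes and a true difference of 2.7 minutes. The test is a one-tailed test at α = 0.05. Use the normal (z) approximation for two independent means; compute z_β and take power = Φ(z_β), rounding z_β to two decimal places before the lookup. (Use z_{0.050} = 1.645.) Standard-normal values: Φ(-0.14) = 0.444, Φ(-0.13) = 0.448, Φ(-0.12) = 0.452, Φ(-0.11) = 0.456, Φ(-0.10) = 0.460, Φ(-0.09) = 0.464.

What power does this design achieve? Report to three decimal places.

Power ≈ 0.460

z_β = δ·√(n/(σ₁²+σ₂²)) − z_α
    = 2.7 · √(111/338) − 1.645
    = 2.7 · 0.57306 − 1.645
    = 1.5473 − 1.645 = -0.0977 → -0.10
Power = Φ(-0.10) = 0.460.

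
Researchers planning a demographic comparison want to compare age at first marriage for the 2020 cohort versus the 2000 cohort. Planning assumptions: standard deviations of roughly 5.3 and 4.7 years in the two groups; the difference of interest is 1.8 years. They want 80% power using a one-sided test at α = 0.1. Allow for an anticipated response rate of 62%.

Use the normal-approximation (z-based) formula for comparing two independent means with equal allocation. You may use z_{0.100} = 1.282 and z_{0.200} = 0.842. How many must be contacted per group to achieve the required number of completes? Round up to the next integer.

n = (z_α + z_β)² · (σ₁² + σ₂²) / δ²
  = (1.282 + 0.842)² · (5.3² + 4.7² = 50.18) / 1.8²
  = 4.5114 · 50.18 / 3.24
  = 69.87
Adjust for 62% response: 69.87 / 0.62 = 112.69.
Round up → n = 113 per group.

n = 113 per group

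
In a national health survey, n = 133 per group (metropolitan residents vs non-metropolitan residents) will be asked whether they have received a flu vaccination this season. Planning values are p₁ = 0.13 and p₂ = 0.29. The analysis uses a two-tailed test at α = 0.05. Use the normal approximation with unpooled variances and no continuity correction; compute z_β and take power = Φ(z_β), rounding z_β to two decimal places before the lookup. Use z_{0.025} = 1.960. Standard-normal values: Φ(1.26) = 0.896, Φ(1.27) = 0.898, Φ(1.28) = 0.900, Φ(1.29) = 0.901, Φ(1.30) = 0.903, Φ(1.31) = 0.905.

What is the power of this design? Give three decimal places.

Power ≈ 0.905

z_β = |p₁−p₂|·√(n/[p₁q₁+p₂q₂]) − z_{α/2}
    = 0.16 · √(133/0.3190) − 1.960
    = 0.16 · 20.4188 − 1.960
    = 3.2670 − 1.960 = 1.3070 → 1.31
Power = Φ(1.31) = 0.905.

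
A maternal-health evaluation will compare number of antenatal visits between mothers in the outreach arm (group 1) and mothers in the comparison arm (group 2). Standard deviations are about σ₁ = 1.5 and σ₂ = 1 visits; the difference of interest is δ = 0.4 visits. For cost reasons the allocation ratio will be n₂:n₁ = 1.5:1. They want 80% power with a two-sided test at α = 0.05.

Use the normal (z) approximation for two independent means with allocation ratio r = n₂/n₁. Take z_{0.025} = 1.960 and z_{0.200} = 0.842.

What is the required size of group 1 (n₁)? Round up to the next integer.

n₁ = 144

n₁ = (z_{α/2} + z_β)² · (σ₁² + σ₂²/r) / δ²
   = (1.960 + 0.842)² · (1.5² + 1²/1.5) / 0.4²
   = 7.8512 · (2.25 + 0.66667) / 0.16
   = 7.8512 · 2.9167 / 0.16
   = 143.12
Round up → n₁ = 144; n₂ = r·n₁ = 1.5 × 144 = 216.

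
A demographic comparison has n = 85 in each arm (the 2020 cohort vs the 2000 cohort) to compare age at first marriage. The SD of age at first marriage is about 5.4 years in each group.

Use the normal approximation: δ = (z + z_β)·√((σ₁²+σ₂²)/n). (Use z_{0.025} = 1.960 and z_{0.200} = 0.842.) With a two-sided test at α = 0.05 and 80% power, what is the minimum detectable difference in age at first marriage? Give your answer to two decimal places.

δ = (z_{α/2} + z_β) · √((σ₁²+σ₂²)/n)
  = (1.960 + 0.842) · √(58.32/85)
  = 2.802 · √0.68612
  = 2.802 · 0.8283
  = 2.3210

Minimum detectable difference ≈ 2.32 years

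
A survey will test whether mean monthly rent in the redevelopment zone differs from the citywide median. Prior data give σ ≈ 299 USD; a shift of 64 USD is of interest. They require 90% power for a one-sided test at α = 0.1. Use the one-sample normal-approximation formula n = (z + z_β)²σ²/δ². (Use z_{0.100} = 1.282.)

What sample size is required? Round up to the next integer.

n = (z_α + z_β)² · σ² / δ²
  = (1.282 + 1.282)² · 299² / 64²
  = 6.5741 · 89401 / 4096
  = 143.49
Round up → n = 144.

n = 144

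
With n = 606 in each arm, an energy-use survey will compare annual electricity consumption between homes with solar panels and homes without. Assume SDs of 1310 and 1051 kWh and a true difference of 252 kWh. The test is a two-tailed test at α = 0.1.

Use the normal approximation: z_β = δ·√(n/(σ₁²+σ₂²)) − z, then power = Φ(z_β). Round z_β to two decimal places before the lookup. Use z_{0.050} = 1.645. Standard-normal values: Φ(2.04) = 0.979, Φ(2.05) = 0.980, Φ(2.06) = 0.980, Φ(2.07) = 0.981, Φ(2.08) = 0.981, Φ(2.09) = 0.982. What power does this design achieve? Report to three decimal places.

z_β = δ·√(n/(σ₁²+σ₂²)) − z_{α/2}
    = 252 · √(606/2820701) − 1.645
    = 252 · 0.01466 − 1.645
    = 3.6937 − 1.645 = 2.0487 → 2.05
Power = Φ(2.05) = 0.980.

Power ≈ 0.980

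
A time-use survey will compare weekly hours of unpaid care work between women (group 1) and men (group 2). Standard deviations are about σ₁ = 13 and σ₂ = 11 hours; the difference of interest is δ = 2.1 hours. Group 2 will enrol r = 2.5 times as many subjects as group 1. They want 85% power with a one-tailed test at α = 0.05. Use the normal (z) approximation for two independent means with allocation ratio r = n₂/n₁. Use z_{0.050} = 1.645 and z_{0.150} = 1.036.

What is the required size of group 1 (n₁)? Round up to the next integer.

n₁ = 355

n₁ = (z_α + z_β)² · (σ₁² + σ₂²/r) / δ²
   = (1.645 + 1.036)² · (13² + 11²/2.5) / 2.1²
   = 7.1878 · (169 + 48.4) / 4.41
   = 7.1878 · 217.4 / 4.41
   = 354.34
Round up → n₁ = 355; n₂ = r·n₁ = 2.5 × 355 = 888.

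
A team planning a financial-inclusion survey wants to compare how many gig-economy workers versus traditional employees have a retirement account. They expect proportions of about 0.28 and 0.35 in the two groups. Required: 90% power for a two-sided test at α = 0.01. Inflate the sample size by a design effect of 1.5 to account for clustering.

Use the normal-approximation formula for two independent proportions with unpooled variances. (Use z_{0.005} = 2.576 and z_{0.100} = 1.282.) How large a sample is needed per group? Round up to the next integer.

n = (z_{α/2} + z_β)² · [p₁(1−p₁) + p₂(1−p₂)] / (p₁ − p₂)²
  = (2.576 + 1.282)² · (0.28·0.72 + 0.35·0.65) / (-0.07)²
  = (3.858)² · (0.2016 + 0.2275) / 0.0049
  = 14.8842 · 0.4291 / 0.0049
  = 1303.43
Design effect: 1.5 × 1303.43 = 1955.14.
Round up → n = 1956 per group.

n = 1956 per group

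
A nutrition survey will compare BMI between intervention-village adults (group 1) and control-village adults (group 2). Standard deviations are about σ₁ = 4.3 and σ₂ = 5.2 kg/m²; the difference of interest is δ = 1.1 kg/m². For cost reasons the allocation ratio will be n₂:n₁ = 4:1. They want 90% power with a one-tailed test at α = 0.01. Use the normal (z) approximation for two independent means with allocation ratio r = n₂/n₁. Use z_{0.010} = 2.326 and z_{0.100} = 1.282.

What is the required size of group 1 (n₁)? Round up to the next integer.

n₁ = (z_α + z_β)² · (σ₁² + σ₂²/r) / δ²
   = (2.326 + 1.282)² · (4.3² + 5.2²/4) / 1.1²
   = 13.0177 · (18.49 + 6.76) / 1.21
   = 13.0177 · 25.25 / 1.21
   = 271.65
Round up → n₁ = 272; n₂ = r·n₁ = 4 × 272 = 1088.

n₁ = 272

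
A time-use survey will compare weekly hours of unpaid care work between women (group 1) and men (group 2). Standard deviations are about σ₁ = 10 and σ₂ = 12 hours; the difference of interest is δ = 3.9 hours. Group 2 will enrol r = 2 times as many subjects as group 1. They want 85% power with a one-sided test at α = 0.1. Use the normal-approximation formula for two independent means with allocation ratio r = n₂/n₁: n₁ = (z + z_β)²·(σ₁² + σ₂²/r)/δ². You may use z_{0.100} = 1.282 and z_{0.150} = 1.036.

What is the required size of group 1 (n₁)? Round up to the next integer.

n₁ = 61

n₁ = (z_α + z_β)² · (σ₁² + σ₂²/r) / δ²
   = (1.282 + 1.036)² · (10² + 12²/2) / 3.9²
   = 5.3731 · (100 + 72) / 15.21
   = 5.3731 · 172 / 15.21
   = 60.76
Round up → n₁ = 61; n₂ = r·n₁ = 2 × 61 = 122.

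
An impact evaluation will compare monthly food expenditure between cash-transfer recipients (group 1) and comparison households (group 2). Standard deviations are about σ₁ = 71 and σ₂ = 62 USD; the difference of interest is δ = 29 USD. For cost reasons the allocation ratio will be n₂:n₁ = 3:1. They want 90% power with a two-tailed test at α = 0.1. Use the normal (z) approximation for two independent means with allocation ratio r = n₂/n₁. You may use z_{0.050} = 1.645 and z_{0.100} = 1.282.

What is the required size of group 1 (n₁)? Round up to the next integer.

n₁ = 65

n₁ = (z_{α/2} + z_β)² · (σ₁² + σ₂²/r) / δ²
   = (1.645 + 1.282)² · (71² + 62²/3) / 29²
   = 8.5673 · (5041 + 1281.3) / 841
   = 8.5673 · 6322.3 / 841
   = 64.41
Round up → n₁ = 65; n₂ = r·n₁ = 3 × 65 = 195.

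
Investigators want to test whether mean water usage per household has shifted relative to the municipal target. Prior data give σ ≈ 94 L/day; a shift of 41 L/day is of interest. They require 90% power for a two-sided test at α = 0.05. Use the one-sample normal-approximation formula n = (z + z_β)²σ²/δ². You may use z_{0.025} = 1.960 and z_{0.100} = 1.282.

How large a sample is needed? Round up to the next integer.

n = 56

n = (z_{α/2} + z_β)² · σ² / δ²
  = (1.960 + 1.282)² · 94² / 41²
  = 10.5106 · 8836 / 1681
  = 55.25
Round up → n = 56.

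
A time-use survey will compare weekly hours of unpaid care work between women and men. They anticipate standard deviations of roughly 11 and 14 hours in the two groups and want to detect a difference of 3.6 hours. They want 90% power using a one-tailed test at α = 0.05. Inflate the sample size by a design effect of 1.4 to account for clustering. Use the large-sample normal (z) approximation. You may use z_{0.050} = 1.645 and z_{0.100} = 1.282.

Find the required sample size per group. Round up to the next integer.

n = (z_α + z_β)² · (σ₁² + σ₂²) / δ²
  = (1.645 + 1.282)² · (11² + 14² = 317) / 3.6²
  = 8.5673 · 317 / 12.96
  = 209.56
Design effect: 1.4 × 209.56 = 293.38.
Round up → n = 294 per group.

n = 294 per group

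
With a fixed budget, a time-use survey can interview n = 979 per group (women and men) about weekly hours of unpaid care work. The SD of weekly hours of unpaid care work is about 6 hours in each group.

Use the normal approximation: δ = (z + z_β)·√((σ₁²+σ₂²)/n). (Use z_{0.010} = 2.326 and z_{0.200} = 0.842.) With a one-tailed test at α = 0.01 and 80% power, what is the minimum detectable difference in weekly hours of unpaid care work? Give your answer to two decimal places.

Minimum detectable difference ≈ 0.86 hours

δ = (z_α + z_β) · √((σ₁²+σ₂²)/n)
  = (2.326 + 0.842) · √(72/979)
  = 3.168 · √0.07354
  = 3.168 · 0.2712
  = 0.8591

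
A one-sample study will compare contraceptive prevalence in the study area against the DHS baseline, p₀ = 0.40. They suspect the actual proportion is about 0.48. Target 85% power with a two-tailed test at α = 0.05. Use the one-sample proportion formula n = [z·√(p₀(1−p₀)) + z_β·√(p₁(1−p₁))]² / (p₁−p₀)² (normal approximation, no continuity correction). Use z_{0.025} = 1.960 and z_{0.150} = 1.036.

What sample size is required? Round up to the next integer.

n = [z_{α/2}·√(p₀q₀) + z_β·√(p₁q₁)]² / (p₁ − p₀)²
  = [1.960·√(0.40·0.60) + 1.036·√(0.48·0.52)]² / (0.08)²
  = [1.960·0.4899 + 1.036·0.4996]² / 0.0064
  = [1.4778]² / 0.0064
  = 341.23
Round up → n = 342.

n = 342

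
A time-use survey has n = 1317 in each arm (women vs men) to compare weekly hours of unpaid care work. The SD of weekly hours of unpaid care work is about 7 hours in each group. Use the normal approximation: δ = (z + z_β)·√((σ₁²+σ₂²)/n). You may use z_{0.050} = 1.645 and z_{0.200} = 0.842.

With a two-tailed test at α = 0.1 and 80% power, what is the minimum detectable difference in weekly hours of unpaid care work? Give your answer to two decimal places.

δ = (z_{α/2} + z_β) · √((σ₁²+σ₂²)/n)
  = (1.645 + 0.842) · √(98/1317)
  = 2.487 · √0.07441
  = 2.487 · 0.2728
  = 0.6784

Minimum detectable difference ≈ 0.68 hours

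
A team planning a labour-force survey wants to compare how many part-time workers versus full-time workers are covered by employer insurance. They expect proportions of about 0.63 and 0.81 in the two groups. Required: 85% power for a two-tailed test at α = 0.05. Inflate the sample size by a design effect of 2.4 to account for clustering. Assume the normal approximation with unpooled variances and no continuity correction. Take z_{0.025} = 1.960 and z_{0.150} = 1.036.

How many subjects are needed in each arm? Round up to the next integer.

n = 258 per group

n = (z_{α/2} + z_β)² · [p₁(1−p₁) + p₂(1−p₂)] / (p₁ − p₂)²
  = (1.960 + 1.036)² · (0.63·0.37 + 0.81·0.19) / (-0.18)²
  = (2.996)² · (0.2331 + 0.1539) / 0.0324
  = 8.9760 · 0.3870 / 0.0324
  = 107.21
Design effect: 2.4 × 107.21 = 257.31.
Round up → n = 258 per group.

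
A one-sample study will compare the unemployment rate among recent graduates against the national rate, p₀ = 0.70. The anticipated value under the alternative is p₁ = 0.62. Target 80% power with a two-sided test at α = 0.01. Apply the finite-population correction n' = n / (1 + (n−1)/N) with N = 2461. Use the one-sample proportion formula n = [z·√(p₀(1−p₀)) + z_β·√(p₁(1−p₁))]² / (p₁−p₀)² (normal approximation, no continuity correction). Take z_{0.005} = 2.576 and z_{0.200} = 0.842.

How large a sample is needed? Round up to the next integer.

n = [z_{α/2}·√(p₀q₀) + z_β·√(p₁q₁)]² / (p₁ − p₀)²
  = [2.576·√(0.70·0.30) + 0.842·√(0.62·0.38)]² / (-0.08)²
  = [2.576·0.4583 + 0.842·0.4854]² / 0.0064
  = [1.5892]² / 0.0064
  = 394.60
Finite-population correction (N = 2461): 394.60 / (1 + (394.60 − 1)/2461) = 340.19.
Round up → n = 341.

n = 341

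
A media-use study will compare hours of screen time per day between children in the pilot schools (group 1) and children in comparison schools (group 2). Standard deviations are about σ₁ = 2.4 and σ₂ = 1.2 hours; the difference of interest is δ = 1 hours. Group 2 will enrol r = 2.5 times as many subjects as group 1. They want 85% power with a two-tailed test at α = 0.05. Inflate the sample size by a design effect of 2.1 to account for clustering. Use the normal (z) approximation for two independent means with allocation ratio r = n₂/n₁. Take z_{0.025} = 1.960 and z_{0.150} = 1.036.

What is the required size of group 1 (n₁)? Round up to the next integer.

n₁ = 120

n₁ = (z_{α/2} + z_β)² · (σ₁² + σ₂²/r) / δ²
   = (1.960 + 1.036)² · (2.4² + 1.2²/2.5) / 1²
   = 8.9760 · (5.76 + 0.576) / 1
   = 8.9760 · 6.336 / 1
   = 56.87
Design effect: 2.1 × 56.87 = 119.43.
Round up → n₁ = 120; n₂ = r·n₁ = 2.5 × 120 = 300.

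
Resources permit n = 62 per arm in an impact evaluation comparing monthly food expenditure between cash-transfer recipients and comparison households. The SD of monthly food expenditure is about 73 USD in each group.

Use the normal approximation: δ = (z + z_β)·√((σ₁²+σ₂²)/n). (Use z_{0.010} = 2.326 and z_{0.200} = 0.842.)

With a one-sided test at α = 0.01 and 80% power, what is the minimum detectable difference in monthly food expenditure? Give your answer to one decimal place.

δ = (z_α + z_β) · √((σ₁²+σ₂²)/n)
  = (2.326 + 0.842) · √(10658/62)
  = 3.168 · √171.9032
  = 3.168 · 13.1112
  = 41.5362

Minimum detectable difference ≈ 41.5 USD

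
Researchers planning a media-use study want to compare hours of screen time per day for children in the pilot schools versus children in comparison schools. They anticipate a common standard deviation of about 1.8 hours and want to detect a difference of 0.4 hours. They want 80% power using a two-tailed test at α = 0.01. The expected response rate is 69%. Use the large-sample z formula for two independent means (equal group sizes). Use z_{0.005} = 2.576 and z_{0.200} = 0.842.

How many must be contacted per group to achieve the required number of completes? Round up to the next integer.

n = (z_{α/2} + z_β)² · (σ₁² + σ₂²) / δ²
  = (2.576 + 0.842)² · (2·1.8² = 6.48) / 0.4²
  = 11.6827 · 6.48 / 0.16
  = 473.15
Adjust for 69% response: 473.15 / 0.69 = 685.73.
Round up → n = 686 per group.

n = 686 per group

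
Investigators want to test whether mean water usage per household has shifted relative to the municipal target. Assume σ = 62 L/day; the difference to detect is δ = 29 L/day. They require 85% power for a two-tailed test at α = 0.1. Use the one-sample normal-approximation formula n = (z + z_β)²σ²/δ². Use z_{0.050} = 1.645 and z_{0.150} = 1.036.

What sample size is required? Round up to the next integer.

n = (z_{α/2} + z_β)² · σ² / δ²
  = (1.645 + 1.036)² · 62² / 29²
  = 7.1878 · 3844 / 841
  = 32.85
Round up → n = 33.

n = 33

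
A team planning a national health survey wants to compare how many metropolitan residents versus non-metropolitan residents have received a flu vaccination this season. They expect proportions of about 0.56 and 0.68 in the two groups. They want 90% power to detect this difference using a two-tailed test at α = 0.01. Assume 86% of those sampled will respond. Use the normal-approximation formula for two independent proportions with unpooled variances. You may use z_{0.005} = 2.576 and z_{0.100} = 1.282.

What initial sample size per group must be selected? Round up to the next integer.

n = 558 per group

n = (z_{α/2} + z_β)² · [p₁(1−p₁) + p₂(1−p₂)] / (p₁ − p₂)²
  = (2.576 + 1.282)² · (0.56·0.44 + 0.68·0.32) / (-0.12)²
  = (3.858)² · (0.2464 + 0.2176) / 0.0144
  = 14.8842 · 0.4640 / 0.0144
  = 479.60
Adjust for 86% response: 479.60 / 0.86 = 557.68.
Round up → n = 558 per group.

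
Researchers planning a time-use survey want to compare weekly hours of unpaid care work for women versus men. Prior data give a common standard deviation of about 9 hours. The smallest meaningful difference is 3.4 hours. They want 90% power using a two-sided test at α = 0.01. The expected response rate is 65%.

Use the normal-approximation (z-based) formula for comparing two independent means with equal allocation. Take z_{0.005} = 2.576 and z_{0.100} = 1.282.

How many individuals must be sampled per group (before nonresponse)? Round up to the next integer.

n = 321 per group

n = (z_{α/2} + z_β)² · (σ₁² + σ₂²) / δ²
  = (2.576 + 1.282)² · (2·9² = 162) / 3.4²
  = 14.8842 · 162 / 11.56
  = 208.58
Adjust for 65% response: 208.58 / 0.65 = 320.90.
Round up → n = 321 per group.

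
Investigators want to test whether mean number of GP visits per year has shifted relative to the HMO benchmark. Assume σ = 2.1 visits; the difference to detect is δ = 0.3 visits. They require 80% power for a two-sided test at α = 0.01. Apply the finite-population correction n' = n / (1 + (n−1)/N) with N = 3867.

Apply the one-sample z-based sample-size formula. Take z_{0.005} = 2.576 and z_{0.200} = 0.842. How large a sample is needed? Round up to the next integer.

n = 499

n = (z_{α/2} + z_β)² · σ² / δ²
  = (2.576 + 0.842)² · 2.1² / 0.3²
  = 11.6827 · 4.41 / 0.09
  = 572.45
Finite-population correction (N = 3867): 572.45 / (1 + (572.45 − 1)/3867) = 498.75.
Round up → n = 499.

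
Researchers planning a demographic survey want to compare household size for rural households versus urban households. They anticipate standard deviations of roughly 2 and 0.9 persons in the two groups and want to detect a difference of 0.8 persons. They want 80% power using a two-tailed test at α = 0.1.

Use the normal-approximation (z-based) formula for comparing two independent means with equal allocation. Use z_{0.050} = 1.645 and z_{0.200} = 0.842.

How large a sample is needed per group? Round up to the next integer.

n = (z_{α/2} + z_β)² · (σ₁² + σ₂²) / δ²
  = (1.645 + 0.842)² · (2² + 0.9² = 4.81) / 0.8²
  = 6.1852 · 4.81 / 0.64
  = 46.49
Round up → n = 47 per group.

n = 47 per group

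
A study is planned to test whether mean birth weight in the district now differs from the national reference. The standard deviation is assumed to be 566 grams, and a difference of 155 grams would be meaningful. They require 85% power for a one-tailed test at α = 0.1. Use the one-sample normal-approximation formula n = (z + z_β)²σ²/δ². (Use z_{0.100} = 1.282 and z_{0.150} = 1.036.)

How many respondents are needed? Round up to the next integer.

n = 72

n = (z_α + z_β)² · σ² / δ²
  = (1.282 + 1.036)² · 566² / 155²
  = 5.3731 · 320356 / 24025
  = 71.65
Round up → n = 72.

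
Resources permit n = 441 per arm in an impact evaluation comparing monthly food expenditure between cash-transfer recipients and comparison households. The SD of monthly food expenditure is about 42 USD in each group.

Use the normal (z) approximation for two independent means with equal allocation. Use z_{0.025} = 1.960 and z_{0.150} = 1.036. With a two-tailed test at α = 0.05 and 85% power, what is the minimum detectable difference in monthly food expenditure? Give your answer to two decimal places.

Minimum detectable difference ≈ 8.47 USD

δ = (z_{α/2} + z_β) · √((σ₁²+σ₂²)/n)
  = (1.960 + 1.036) · √(3528/441)
  = 2.996 · √8
  = 2.996 · 2.8284
  = 8.4740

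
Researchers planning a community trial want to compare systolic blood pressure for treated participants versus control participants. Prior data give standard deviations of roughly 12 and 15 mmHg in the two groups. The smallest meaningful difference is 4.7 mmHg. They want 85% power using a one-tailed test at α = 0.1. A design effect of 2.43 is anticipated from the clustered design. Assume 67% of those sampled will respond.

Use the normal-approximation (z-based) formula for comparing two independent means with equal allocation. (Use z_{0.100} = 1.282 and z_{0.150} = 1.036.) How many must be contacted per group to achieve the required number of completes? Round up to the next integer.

n = (z_α + z_β)² · (σ₁² + σ₂²) / δ²
  = (1.282 + 1.036)² · (12² + 15² = 369) / 4.7²
  = 5.3731 · 369 / 22.09
  = 89.75
Design effect: 2.43 × 89.75 = 218.10.
Adjust for 67% response: 218.10 / 0.67 = 325.53.
Round up → n = 326 per group.

n = 326 per group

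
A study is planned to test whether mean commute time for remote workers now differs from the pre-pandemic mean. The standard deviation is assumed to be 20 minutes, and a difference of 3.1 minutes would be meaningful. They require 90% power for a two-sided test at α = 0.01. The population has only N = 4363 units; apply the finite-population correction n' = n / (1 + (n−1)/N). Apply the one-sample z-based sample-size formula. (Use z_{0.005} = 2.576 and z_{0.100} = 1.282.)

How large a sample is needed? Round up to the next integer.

n = (z_{α/2} + z_β)² · σ² / δ²
  = (2.576 + 1.282)² · 20² / 3.1²
  = 14.8842 · 400 / 9.61
  = 619.53
Finite-population correction (N = 4363): 619.53 / (1 + (619.53 − 1)/4363) = 542.60.
Round up → n = 543.

n = 543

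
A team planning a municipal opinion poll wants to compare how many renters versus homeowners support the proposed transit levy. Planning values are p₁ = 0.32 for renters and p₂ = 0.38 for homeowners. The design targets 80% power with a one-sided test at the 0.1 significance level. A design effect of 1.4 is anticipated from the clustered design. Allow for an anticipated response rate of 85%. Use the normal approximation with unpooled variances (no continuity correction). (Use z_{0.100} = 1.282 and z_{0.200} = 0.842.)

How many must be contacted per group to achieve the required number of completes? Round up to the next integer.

n = 936 per group

n = (z_α + z_β)² · [p₁(1−p₁) + p₂(1−p₂)] / (p₁ − p₂)²
  = (1.282 + 0.842)² · (0.32·0.68 + 0.38·0.62) / (-0.06)²
  = (2.124)² · (0.2176 + 0.2356) / 0.0036
  = 4.5114 · 0.4532 / 0.0036
  = 567.93
Design effect: 1.4 × 567.93 = 795.10.
Adjust for 85% response: 795.10 / 0.85 = 935.42.
Round up → n = 936 per group.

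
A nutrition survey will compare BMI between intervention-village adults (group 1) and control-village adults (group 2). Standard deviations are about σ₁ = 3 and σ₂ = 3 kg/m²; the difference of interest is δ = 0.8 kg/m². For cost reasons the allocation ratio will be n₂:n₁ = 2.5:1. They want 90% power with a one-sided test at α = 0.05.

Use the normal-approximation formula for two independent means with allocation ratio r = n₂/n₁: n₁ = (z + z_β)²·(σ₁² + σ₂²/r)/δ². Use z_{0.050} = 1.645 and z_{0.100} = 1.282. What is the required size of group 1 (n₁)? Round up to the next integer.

n₁ = (z_α + z_β)² · (σ₁² + σ₂²/r) / δ²
   = (1.645 + 1.282)² · (3² + 3²/2.5) / 0.8²
   = 8.5673 · (9 + 3.6) / 0.64
   = 8.5673 · 12.6 / 0.64
   = 168.67
Round up → n₁ = 169; n₂ = r·n₁ = 2.5 × 169 = 423.

n₁ = 169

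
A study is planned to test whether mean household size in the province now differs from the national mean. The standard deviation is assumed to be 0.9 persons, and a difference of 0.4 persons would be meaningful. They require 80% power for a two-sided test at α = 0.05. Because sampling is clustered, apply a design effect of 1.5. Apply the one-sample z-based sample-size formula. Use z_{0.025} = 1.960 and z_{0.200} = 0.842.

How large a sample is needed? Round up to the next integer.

n = 60

n = (z_{α/2} + z_β)² · σ² / δ²
  = (1.960 + 0.842)² · 0.9² / 0.4²
  = 7.8512 · 0.81 / 0.16
  = 39.75
Design effect: 1.5 × 39.75 = 59.62.
Round up → n = 60.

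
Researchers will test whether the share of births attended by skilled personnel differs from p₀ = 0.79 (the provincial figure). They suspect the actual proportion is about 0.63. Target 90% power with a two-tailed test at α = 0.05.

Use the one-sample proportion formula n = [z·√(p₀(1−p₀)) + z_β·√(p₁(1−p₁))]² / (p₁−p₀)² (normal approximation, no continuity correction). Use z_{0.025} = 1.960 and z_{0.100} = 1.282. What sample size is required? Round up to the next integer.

n = [z_{α/2}·√(p₀q₀) + z_β·√(p₁q₁)]² / (p₁ − p₀)²
  = [1.960·√(0.79·0.21) + 1.282·√(0.63·0.37)]² / (-0.16)²
  = [1.960·0.4073 + 1.282·0.4828]² / 0.0256
  = [1.4173]² / 0.0256
  = 78.46
Round up → n = 79.

n = 79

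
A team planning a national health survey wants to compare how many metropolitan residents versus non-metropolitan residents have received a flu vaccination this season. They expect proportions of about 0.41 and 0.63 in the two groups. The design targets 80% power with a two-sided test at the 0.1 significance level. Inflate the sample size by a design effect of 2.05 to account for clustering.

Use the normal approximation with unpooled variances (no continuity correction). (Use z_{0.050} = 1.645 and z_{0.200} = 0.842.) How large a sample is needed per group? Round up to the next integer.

n = 125 per group

n = (z_{α/2} + z_β)² · [p₁(1−p₁) + p₂(1−p₂)] / (p₁ − p₂)²
  = (1.645 + 0.842)² · (0.41·0.59 + 0.63·0.37) / (-0.22)²
  = (2.487)² · (0.2419 + 0.2331) / 0.0484
  = 6.1852 · 0.4750 / 0.0484
  = 60.70
Design effect: 2.05 × 60.70 = 124.44.
Round up → n = 125 per group.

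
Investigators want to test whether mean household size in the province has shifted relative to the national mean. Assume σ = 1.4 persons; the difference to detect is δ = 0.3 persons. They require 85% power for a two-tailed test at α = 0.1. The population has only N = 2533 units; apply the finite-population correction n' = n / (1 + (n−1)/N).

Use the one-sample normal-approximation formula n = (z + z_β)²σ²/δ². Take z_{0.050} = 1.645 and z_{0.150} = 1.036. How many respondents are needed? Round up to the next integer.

n = 148

n = (z_{α/2} + z_β)² · σ² / δ²
  = (1.645 + 1.036)² · 1.4² / 0.3²
  = 7.1878 · 1.96 / 0.09
  = 156.53
Finite-population correction (N = 2533): 156.53 / (1 + (156.53 − 1)/2533) = 147.48.
Round up → n = 148.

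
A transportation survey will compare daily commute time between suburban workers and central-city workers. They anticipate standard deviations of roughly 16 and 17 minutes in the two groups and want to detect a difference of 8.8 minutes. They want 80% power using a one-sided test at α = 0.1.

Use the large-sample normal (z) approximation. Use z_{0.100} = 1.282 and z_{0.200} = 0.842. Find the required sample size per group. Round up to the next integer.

n = (z_α + z_β)² · (σ₁² + σ₂²) / δ²
  = (1.282 + 0.842)² · (16² + 17² = 545) / 8.8²
  = 4.5114 · 545 / 77.44
  = 31.75
Round up → n = 32 per group.

n = 32 per group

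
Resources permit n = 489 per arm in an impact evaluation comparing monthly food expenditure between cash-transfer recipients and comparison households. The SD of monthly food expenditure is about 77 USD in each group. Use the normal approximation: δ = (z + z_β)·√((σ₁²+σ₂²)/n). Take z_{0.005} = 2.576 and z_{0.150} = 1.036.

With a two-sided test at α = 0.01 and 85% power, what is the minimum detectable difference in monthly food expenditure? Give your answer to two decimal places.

δ = (z_{α/2} + z_β) · √((σ₁²+σ₂²)/n)
  = (2.576 + 1.036) · √(11858/489)
  = 3.612 · √24.2495
  = 3.612 · 4.9244
  = 17.7868

Minimum detectable difference ≈ 17.79 USD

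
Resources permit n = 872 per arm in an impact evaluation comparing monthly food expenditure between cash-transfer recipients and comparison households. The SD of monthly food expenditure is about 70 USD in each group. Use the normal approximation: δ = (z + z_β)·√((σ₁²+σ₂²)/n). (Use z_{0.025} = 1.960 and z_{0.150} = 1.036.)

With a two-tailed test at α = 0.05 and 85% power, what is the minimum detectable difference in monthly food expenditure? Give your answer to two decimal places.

Minimum detectable difference ≈ 10.04 USD

δ = (z_{α/2} + z_β) · √((σ₁²+σ₂²)/n)
  = (1.960 + 1.036) · √(9800/872)
  = 2.996 · √11.2385
  = 2.996 · 3.3524
  = 10.0438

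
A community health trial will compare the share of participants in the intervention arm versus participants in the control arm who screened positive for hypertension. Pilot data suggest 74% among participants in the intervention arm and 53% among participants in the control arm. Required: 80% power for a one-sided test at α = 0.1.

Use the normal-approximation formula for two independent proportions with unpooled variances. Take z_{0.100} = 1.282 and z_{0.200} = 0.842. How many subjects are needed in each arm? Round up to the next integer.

n = 46 per group

n = (z_α + z_β)² · [p₁(1−p₁) + p₂(1−p₂)] / (p₁ − p₂)²
  = (1.282 + 0.842)² · (0.74·0.26 + 0.53·0.47) / (0.21)²
  = (2.124)² · (0.1924 + 0.2491) / 0.0441
  = 4.5114 · 0.4415 / 0.0441
  = 45.16
Round up → n = 46 per group.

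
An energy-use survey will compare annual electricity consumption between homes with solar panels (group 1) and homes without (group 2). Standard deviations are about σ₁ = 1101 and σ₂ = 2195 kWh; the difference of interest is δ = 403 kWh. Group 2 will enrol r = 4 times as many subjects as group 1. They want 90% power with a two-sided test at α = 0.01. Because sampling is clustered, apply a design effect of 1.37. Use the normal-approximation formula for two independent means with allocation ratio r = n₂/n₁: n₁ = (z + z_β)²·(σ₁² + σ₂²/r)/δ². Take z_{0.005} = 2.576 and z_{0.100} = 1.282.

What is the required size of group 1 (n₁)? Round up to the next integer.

n₁ = (z_{α/2} + z_β)² · (σ₁² + σ₂²/r) / δ²
   = (2.576 + 1.282)² · (1101² + 2195²/4) / 403²
   = 14.8842 · (1212201 + 1204506.2) / 162409
   = 14.8842 · 2416707.2 / 162409
   = 221.48
Design effect: 1.37 × 221.48 = 303.43.
Round up → n₁ = 304; n₂ = r·n₁ = 4 × 304 = 1216.

n₁ = 304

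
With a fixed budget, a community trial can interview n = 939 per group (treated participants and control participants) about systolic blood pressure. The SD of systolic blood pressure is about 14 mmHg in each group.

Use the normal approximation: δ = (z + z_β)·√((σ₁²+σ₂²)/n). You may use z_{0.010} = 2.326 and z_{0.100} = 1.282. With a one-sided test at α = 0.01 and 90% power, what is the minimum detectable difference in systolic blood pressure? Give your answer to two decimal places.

δ = (z_α + z_β) · √((σ₁²+σ₂²)/n)
  = (2.326 + 1.282) · √(392/939)
  = 3.608 · √0.41747
  = 3.608 · 0.6461
  = 2.3312

Minimum detectable difference ≈ 2.33 mmHg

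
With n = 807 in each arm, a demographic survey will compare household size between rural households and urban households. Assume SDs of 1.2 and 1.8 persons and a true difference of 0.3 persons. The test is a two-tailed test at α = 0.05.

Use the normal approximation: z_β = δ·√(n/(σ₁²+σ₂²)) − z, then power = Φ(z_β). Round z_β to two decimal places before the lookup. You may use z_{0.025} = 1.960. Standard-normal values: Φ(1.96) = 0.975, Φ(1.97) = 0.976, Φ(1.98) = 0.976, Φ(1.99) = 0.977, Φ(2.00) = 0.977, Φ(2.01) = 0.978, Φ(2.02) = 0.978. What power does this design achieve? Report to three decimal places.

z_β = δ·√(n/(σ₁²+σ₂²)) − z_{α/2}
    = 0.3 · √(807/4.68) − 1.960
    = 0.3 · 13.13148 − 1.960
    = 3.9394 − 1.960 = 1.9794 → 1.98
Power = Φ(1.98) = 0.976.

Power ≈ 0.976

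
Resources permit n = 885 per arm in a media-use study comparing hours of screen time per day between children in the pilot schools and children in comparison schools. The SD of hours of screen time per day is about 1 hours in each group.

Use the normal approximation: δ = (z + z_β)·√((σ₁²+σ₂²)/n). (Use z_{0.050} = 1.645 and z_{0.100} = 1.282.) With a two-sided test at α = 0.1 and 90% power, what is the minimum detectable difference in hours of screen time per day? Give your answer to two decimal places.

δ = (z_{α/2} + z_β) · √((σ₁²+σ₂²)/n)
  = (1.645 + 1.282) · √(2/885)
  = 2.927 · √0.00226
  = 2.927 · 0.0475
  = 0.1391

Minimum detectable difference ≈ 0.14 hours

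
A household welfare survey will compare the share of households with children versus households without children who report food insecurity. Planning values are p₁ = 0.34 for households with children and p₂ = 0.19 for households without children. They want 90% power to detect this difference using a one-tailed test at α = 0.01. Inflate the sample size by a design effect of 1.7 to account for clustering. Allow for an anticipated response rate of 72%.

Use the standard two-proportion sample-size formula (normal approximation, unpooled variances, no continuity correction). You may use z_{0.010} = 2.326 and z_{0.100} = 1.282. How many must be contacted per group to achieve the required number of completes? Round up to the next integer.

n = 517 per group

n = (z_α + z_β)² · [p₁(1−p₁) + p₂(1−p₂)] / (p₁ − p₂)²
  = (2.326 + 1.282)² · (0.34·0.66 + 0.19·0.81) / (0.15)²
  = (3.608)² · (0.2244 + 0.1539) / 0.0225
  = 13.0177 · 0.3783 / 0.0225
  = 218.87
Design effect: 1.7 × 218.87 = 372.08.
Adjust for 72% response: 372.08 / 0.72 = 516.78.
Round up → n = 517 per group.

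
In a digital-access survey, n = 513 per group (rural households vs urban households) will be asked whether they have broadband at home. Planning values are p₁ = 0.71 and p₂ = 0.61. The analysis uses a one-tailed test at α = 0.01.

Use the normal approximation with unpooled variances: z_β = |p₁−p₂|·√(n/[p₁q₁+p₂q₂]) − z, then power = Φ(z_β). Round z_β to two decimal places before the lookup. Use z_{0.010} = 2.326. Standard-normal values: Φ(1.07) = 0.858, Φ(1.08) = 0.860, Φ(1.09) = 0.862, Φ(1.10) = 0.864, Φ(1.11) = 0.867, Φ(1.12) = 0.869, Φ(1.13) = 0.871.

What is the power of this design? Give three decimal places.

z_β = |p₁−p₂|·√(n/[p₁q₁+p₂q₂]) − z_α
    = 0.10 · √(513/0.4438) − 2.326
    = 0.10 · 33.9989 − 2.326
    = 3.3999 − 2.326 = 1.0739 → 1.07
Power = Φ(1.07) = 0.858.

Power ≈ 0.858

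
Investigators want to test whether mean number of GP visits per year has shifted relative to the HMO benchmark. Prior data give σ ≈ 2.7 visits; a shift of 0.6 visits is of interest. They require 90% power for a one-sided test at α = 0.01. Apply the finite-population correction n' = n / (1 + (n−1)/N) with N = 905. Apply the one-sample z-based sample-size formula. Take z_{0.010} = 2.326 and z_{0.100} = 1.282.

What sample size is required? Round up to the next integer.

n = (z_α + z_β)² · σ² / δ²
  = (2.326 + 1.282)² · 2.7² / 0.6²
  = 13.0177 · 7.29 / 0.36
  = 263.61
Finite-population correction (N = 905): 263.61 / (1 + (263.61 − 1)/905) = 204.32.
Round up → n = 205.

n = 205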